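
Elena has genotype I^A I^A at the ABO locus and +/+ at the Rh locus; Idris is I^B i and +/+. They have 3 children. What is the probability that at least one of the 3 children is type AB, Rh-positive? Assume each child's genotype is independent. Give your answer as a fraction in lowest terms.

ABO cross I^A I^A × I^B i → 1/2 A, 1/2 AB.
Rh cross +/+ × +/+ → 1 Rh+; so P(type AB, Rh-positive) = 1/2 × 1 = 1/2 per child.
P(none) = (1/2)^3 = 1/8; P(at least one) = 1 − 1/8 = 7/8.

7/8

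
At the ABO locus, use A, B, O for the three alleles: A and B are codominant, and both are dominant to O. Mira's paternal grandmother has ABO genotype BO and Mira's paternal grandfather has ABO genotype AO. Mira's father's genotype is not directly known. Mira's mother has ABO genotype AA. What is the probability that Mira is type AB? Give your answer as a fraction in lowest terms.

Mira's father's ABO genotype from BO × AO: 1/4 AB, 1/4 AO, 1/4 BO, 1/4 OO.
Crossing each possibility with the mother AA and summing P(type AB): 1/4·1/2 + 1/4·0 + 1/4·1/2 + 1/4·0 = 1/4.

1/4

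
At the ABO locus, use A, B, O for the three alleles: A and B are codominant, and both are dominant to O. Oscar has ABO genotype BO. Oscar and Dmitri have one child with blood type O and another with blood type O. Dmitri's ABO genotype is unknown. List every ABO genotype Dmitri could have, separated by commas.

AO, BO, OO

For each candidate genotype of Dmitri, check whether crossing it with BO can produce every observed child phenotype.
  AA → possible child types {A, AB} ✗
  AB → possible child types {A, B, AB} ✗
  AO → possible child types {O, A, B, AB} ✓
  BB → possible child types {B} ✗
  BO → possible child types {O, B} ✓
  OO → possible child types {O, B} ✓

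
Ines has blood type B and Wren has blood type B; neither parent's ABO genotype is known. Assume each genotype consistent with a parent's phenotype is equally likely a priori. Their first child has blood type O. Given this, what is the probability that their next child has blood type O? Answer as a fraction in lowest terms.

Possible genotypes: Ines ∈ {I^B I^B, I^B i}; Wren ∈ {I^B I^B, I^B i}.
Weight each parental genotype pair by prior × P(type-O child):
  I^B i × I^B i: posterior weight 1; P(next child type O) = 1/4.
Weighted sum = 1/4.

1/4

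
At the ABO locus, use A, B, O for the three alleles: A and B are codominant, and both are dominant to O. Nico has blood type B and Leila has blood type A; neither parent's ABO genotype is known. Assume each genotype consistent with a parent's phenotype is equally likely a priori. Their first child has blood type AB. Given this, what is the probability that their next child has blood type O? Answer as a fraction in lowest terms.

Possible genotypes: Nico ∈ {BB, BO}; Leila ∈ {AA, AO}.
Weight each parental genotype pair by prior × P(type-AB child):
  BB × AA: posterior weight 4/9; P(next child type O) = 0.
  BB × AO: posterior weight 2/9; P(next child type O) = 0.
  BO × AA: posterior weight 2/9; P(next child type O) = 0.
  BO × AO: posterior weight 1/9; P(next child type O) = 1/4.
Weighted sum = 1/36.

1/36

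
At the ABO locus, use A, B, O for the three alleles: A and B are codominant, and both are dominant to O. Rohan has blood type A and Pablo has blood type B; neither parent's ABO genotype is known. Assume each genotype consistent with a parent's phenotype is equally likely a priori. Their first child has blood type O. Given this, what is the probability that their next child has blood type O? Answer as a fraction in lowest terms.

1/4

Possible genotypes: Rohan ∈ {AA, AO}; Pablo ∈ {BB, BO}.
Weight each parental genotype pair by prior × P(type-O child):
  AO × BO: posterior weight 1; P(next child type O) = 1/4.
Weighted sum = 1/4.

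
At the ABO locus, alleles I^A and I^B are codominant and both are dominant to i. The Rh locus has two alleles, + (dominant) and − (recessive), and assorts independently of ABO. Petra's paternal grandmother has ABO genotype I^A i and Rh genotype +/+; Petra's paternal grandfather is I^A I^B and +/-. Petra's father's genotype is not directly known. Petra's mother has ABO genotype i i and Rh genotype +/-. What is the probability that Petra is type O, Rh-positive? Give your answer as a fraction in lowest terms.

Petra's father's ABO genotype from I^A i × I^A I^B: 1/4 I^A I^A, 1/4 I^A I^B, 1/4 I^A i, 1/4 I^B i.
Crossing each possibility with the mother i i and summing P(type O): 1/4·0 + 1/4·0 + 1/4·1/2 + 1/4·1/2 = 1/4.
Similarly for Rh via the father's Rh distribution: P(Rh+) = 7/8.
Independent loci: 1/4 × 7/8 = 7/32.

7/32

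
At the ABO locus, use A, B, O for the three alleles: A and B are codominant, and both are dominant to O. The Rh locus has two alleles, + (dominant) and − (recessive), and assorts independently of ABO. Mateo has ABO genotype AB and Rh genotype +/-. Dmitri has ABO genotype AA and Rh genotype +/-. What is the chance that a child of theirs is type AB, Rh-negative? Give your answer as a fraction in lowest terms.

1/8

ABO cross AB × AA → offspring phenotypes: 1/2 A, 1/2 AB.
Rh cross +/- × +/- → 3/4 Rh+, 1/4 Rh-.
Independent loci: P(type AB, Rh-negative) = 1/2 × 1/4 = 1/8.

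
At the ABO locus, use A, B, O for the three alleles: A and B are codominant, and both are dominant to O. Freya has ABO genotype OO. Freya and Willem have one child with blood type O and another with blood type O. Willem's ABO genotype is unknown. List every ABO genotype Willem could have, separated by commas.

For each candidate genotype of Willem, check whether crossing it with OO can produce every observed child phenotype.
  AA → possible child types {A} ✗
  AB → possible child types {A, B} ✗
  AO → possible child types {O, A} ✓
  BB → possible child types {B} ✗
  BO → possible child types {O, B} ✓
  OO → possible child types {O} ✓

AO, BO, OO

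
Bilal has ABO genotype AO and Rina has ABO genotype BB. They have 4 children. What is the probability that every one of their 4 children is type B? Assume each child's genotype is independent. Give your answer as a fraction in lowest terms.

ABO cross AO × BB → 1/2 B, 1/2 AB.
So P(type B) = 1/2 per child.
All 4 independent: (1/2)^4 = 1/16.

1/16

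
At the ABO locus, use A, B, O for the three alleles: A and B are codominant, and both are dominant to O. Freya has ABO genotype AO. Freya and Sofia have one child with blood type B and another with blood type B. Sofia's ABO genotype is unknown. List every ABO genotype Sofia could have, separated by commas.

AB, BB, BO

For each candidate genotype of Sofia, check whether crossing it with AO can produce every observed child phenotype.
  AA → possible child types {A} ✗
  AB → possible child types {A, B, AB} ✓
  AO → possible child types {O, A} ✗
  BB → possible child types {B, AB} ✓
  BO → possible child types {O, A, B, AB} ✓
  OO → possible child types {O, A} ✗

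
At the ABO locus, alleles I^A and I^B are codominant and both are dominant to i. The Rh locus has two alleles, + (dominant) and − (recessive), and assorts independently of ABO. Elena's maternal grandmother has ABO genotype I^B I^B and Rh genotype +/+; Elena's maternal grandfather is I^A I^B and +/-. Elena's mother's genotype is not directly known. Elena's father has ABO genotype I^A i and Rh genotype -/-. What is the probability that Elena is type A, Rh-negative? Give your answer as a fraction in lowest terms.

1/16

Elena's mother's ABO genotype from I^B I^B × I^A I^B: 1/2 I^A I^B, 1/2 I^B I^B.
Crossing each possibility with the father I^A i and summing P(type A): 1/2·1/2 + 1/2·0 = 1/4.
Similarly for Rh via the mother's Rh distribution: P(Rh-) = 1/4.
Independent loci: 1/4 × 1/4 = 1/16.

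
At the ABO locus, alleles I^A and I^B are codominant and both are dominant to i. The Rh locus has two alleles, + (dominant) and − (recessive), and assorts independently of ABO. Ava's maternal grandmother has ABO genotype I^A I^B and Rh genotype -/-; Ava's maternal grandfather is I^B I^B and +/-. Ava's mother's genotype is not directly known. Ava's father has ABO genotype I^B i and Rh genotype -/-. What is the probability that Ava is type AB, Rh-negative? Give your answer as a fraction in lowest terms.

Ava's mother's ABO genotype from I^A I^B × I^B I^B: 1/2 I^A I^B, 1/2 I^B I^B.
Crossing each possibility with the father I^B i and summing P(type AB): 1/2·1/4 + 1/2·0 = 1/8.
Similarly for Rh via the mother's Rh distribution: P(Rh-) = 3/4.
Independent loci: 1/8 × 3/4 = 3/32.

3/32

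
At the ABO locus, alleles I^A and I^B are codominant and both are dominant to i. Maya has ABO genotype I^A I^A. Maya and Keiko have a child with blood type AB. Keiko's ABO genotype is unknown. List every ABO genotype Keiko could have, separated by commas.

For each candidate genotype of Keiko, check whether crossing it with I^A I^A can produce every observed child phenotype.
  I^A I^A → possible child types {A} ✗
  I^A I^B → possible child types {A, AB} ✓
  I^A i → possible child types {A} ✗
  I^B I^B → possible child types {AB} ✓
  I^B i → possible child types {A, AB} ✓
  i i → possible child types {A} ✗

I^A I^B, I^B I^B, I^B i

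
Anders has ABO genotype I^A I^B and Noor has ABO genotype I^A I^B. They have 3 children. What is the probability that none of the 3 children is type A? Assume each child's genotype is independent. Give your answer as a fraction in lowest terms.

ABO cross I^A I^B × I^A I^B → 1/4 A, 1/4 B, 1/2 AB.
So P(type A) = 1/4 per child.
P(not type A) = 3/4 for one child; (3/4)^3 = 27/64.

27/64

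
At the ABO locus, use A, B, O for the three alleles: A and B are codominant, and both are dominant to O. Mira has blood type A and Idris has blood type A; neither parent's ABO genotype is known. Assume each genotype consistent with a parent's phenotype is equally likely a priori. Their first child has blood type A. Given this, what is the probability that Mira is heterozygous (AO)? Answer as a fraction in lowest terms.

Possible genotypes: Mira ∈ {AA, AO}; Idris ∈ {AA, AO}.
Weight each parental genotype pair by prior × P(type-A child):
  AA × AA: posterior weight 4/15.
  AA × AO: posterior weight 4/15.
  AO × AA: posterior weight 4/15.
  AO × AO: posterior weight 1/5.
Sum the posterior weight over pairs where Mira is AO: 7/15.

7/15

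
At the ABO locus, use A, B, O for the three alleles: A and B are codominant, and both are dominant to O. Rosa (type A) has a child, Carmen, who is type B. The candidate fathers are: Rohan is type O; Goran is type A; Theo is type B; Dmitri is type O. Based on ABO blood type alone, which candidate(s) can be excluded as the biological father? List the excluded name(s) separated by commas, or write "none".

A candidate is excluded only if no genotype consistent with his phenotype could produce a type B child with a type A mother.
Rohan (type O): no genotype consistent with that phenotype can produce a type-B child with a type-A mother.
Goran (type A): no genotype consistent with that phenotype can produce a type-B child with a type-A mother.
Dmitri (type O): no genotype consistent with that phenotype can produce a type-B child with a type-A mother.

Rohan, Goran, Dmitri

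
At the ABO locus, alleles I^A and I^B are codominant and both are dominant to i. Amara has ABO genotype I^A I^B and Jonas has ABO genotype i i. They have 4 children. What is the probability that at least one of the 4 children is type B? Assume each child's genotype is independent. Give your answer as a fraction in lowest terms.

15/16

ABO cross I^A I^B × i i → 1/2 A, 1/2 B.
So P(type B) = 1/2 per child.
P(none) = (1/2)^4 = 1/16; P(at least one) = 1 − 1/16 = 15/16.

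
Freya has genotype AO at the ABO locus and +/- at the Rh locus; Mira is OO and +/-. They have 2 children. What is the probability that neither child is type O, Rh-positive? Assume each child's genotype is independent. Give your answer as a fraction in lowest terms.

ABO cross AO × OO → 1/2 O, 1/2 A.
Rh cross +/- × +/- → 3/4 Rh+, 1/4 Rh-; so P(type O, Rh-positive) = 1/2 × 3/4 = 3/8 per child.
P(not type O, Rh-positive) = 5/8 for one child; (5/8)^2 = 25/64.

25/64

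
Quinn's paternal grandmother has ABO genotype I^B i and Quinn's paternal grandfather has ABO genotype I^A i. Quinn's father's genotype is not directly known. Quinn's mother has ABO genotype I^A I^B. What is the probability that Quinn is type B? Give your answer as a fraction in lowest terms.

3/8

Quinn's father's ABO genotype from I^B i × I^A i: 1/4 I^A I^B, 1/4 I^A i, 1/4 I^B i, 1/4 i i.
Crossing each possibility with the mother I^A I^B and summing P(type B): 1/4·1/4 + 1/4·1/4 + 1/4·1/2 + 1/4·1/2 = 3/8.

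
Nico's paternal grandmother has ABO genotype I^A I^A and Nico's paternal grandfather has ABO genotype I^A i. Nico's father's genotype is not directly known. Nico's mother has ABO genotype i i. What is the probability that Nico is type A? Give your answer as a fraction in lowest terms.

3/4

Nico's father's ABO genotype from I^A I^A × I^A i: 1/2 I^A I^A, 1/2 I^A i.
Crossing each possibility with the mother i i and summing P(type A): 1/2·1 + 1/2·1/2 = 3/4.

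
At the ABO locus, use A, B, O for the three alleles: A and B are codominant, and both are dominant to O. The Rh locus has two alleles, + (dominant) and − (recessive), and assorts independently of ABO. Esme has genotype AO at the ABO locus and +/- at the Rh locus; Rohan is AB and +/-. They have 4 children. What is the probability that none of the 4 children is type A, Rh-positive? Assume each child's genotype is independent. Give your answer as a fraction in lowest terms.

ABO cross AO × AB → 1/2 A, 1/4 B, 1/4 AB.
Rh cross +/- × +/- → 3/4 Rh+, 1/4 Rh-; so P(type A, Rh-positive) = 1/2 × 3/4 = 3/8 per child.
P(not type A, Rh-positive) = 5/8 for one child; (5/8)^4 = 625/4096.

625/4096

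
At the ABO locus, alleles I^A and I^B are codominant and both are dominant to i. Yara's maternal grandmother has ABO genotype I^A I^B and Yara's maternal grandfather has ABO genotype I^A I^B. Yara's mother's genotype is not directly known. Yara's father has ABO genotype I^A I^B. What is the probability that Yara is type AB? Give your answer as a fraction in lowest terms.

Yara's mother's ABO genotype from I^A I^B × I^A I^B: 1/4 I^A I^A, 1/2 I^A I^B, 1/4 I^B I^B.
Crossing each possibility with the father I^A I^B and summing P(type AB): 1/4·1/2 + 1/2·1/2 + 1/4·1/2 = 1/2.

1/2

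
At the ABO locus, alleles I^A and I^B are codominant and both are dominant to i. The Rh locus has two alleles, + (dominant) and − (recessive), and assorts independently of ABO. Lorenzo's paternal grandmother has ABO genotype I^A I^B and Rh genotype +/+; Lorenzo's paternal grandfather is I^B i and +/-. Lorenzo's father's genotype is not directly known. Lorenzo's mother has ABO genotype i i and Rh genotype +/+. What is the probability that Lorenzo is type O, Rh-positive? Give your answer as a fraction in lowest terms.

1/4

Lorenzo's father's ABO genotype from I^A I^B × I^B i: 1/4 I^A I^B, 1/4 I^A i, 1/4 I^B I^B, 1/4 I^B i.
Crossing each possibility with the mother i i and summing P(type O): 1/4·0 + 1/4·1/2 + 1/4·0 + 1/4·1/2 = 1/4.
Similarly for Rh via the father's Rh distribution: P(Rh+) = 1.
Independent loci: 1/4 × 1 = 1/4.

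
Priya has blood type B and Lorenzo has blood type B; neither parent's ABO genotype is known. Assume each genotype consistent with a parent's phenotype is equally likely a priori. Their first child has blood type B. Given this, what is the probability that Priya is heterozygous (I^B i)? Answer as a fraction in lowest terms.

7/15

Possible genotypes: Priya ∈ {I^B I^B, I^B i}; Lorenzo ∈ {I^B I^B, I^B i}.
Weight each parental genotype pair by prior × P(type-B child):
  I^B I^B × I^B I^B: posterior weight 4/15.
  I^B I^B × I^B i: posterior weight 4/15.
  I^B i × I^B I^B: posterior weight 4/15.
  I^B i × I^B i: posterior weight 1/5.
Sum the posterior weight over pairs where Priya is I^B i: 7/15.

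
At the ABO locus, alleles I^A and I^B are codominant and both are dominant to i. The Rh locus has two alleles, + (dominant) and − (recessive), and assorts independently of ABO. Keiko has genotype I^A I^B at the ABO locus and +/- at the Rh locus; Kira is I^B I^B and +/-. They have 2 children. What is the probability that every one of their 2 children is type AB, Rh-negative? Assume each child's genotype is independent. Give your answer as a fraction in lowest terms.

1/64

ABO cross I^A I^B × I^B I^B → 1/2 B, 1/2 AB.
Rh cross +/- × +/- → 3/4 Rh+, 1/4 Rh-; so P(type AB, Rh-negative) = 1/2 × 1/4 = 1/8 per child.
All 2 independent: (1/8)^2 = 1/64.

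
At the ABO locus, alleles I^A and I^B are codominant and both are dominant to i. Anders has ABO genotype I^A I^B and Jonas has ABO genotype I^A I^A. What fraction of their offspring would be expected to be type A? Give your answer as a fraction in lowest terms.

ABO cross I^A I^B × I^A I^A → offspring phenotypes: 1/2 A, 1/2 AB.
So P(type A) = 1/2.

1/2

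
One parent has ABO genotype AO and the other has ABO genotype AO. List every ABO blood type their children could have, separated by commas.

O, A

Gametes from AO × AO give offspring ABO genotypes AA, AO, OO, i.e. phenotypes O, A.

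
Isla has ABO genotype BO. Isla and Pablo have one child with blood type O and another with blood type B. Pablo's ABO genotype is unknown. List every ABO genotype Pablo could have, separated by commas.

For each candidate genotype of Pablo, check whether crossing it with BO can produce every observed child phenotype.
  AA → possible child types {A, AB} ✗
  AB → possible child types {A, B, AB} ✗
  AO → possible child types {O, A, B, AB} ✓
  BB → possible child types {B} ✗
  BO → possible child types {O, B} ✓
  OO → possible child types {O, B} ✓

AO, BO, OO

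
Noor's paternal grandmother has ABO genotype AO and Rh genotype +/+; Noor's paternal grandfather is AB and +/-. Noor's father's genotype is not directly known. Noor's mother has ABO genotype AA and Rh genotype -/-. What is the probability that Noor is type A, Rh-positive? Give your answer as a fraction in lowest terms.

9/16

Noor's father's ABO genotype from AO × AB: 1/4 AA, 1/4 AB, 1/4 AO, 1/4 BO.
Crossing each possibility with the mother AA and summing P(type A): 1/4·1 + 1/4·1/2 + 1/4·1 + 1/4·1/2 = 3/4.
Similarly for Rh via the father's Rh distribution: P(Rh+) = 3/4.
Independent loci: 3/4 × 3/4 = 9/16.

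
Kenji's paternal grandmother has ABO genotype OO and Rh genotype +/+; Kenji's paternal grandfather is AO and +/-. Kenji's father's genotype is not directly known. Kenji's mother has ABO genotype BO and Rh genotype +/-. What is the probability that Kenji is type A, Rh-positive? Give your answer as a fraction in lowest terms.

7/64

Kenji's father's ABO genotype from OO × AO: 1/2 AO, 1/2 OO.
Crossing each possibility with the mother BO and summing P(type A): 1/2·1/4 + 1/2·0 = 1/8.
Similarly for Rh via the father's Rh distribution: P(Rh+) = 7/8.
Independent loci: 1/8 × 7/8 = 7/64.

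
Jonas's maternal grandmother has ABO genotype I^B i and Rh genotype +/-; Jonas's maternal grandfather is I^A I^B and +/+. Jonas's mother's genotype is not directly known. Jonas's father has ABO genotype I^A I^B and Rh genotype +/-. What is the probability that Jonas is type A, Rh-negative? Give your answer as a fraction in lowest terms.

1/32

Jonas's mother's ABO genotype from I^B i × I^A I^B: 1/4 I^A I^B, 1/4 I^A i, 1/4 I^B I^B, 1/4 I^B i.
Crossing each possibility with the father I^A I^B and summing P(type A): 1/4·1/4 + 1/4·1/2 + 1/4·0 + 1/4·1/4 = 1/4.
Similarly for Rh via the mother's Rh distribution: P(Rh-) = 1/8.
Independent loci: 1/4 × 1/8 = 1/32.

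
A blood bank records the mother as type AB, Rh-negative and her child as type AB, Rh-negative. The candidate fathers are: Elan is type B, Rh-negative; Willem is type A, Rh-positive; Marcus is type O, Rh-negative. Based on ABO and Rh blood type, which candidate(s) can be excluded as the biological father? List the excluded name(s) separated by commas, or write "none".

A candidate is excluded only if no genotype consistent with his phenotype could produce a type AB, Rh-negative child with a type AB, Rh-negative mother.
Marcus (type O, Rh-): no genotype consistent with that phenotype can produce a type-AB Rh- child with a type-AB mother.

Marcus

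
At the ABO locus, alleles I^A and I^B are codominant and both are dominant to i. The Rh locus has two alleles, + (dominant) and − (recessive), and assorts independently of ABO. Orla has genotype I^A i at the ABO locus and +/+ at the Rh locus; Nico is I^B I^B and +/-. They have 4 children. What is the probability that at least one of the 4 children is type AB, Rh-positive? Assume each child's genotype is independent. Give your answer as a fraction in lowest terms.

ABO cross I^A i × I^B I^B → 1/2 B, 1/2 AB.
Rh cross +/+ × +/- → 1 Rh+; so P(type AB, Rh-positive) = 1/2 × 1 = 1/2 per child.
P(none) = (1/2)^4 = 1/16; P(at least one) = 1 − 1/16 = 15/16.

15/16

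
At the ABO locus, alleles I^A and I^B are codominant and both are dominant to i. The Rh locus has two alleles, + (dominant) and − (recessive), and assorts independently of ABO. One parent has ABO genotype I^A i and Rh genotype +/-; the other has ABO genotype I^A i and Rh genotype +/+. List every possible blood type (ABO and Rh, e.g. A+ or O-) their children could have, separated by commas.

Gametes from I^A i × I^A i give offspring ABO genotypes I^A I^A, I^A i, i i, i.e. phenotypes O, A.
Rh cross +/- × +/+ → phenotypes Rh+.
Combining independently: O+, A+.

O+, A+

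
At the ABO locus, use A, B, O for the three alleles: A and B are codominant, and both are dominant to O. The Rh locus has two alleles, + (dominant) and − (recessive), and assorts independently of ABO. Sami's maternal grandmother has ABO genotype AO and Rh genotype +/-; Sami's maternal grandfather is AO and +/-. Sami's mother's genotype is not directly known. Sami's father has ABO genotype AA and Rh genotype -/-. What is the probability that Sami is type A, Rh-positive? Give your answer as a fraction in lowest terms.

1/2

Sami's mother's ABO genotype from AO × AO: 1/4 AA, 1/2 AO, 1/4 OO.
Crossing each possibility with the father AA and summing P(type A): 1/4·1 + 1/2·1 + 1/4·1 = 1.
Similarly for Rh via the mother's Rh distribution: P(Rh+) = 1/2.
Independent loci: 1 × 1/2 = 1/2.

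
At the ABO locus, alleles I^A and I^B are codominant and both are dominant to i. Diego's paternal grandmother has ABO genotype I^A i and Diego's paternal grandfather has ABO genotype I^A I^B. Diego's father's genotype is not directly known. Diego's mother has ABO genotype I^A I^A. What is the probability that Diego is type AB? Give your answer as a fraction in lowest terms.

1/4

Diego's father's ABO genotype from I^A i × I^A I^B: 1/4 I^A I^A, 1/4 I^A I^B, 1/4 I^A i, 1/4 I^B i.
Crossing each possibility with the mother I^A I^A and summing P(type AB): 1/4·0 + 1/4·1/2 + 1/4·0 + 1/4·1/2 = 1/4.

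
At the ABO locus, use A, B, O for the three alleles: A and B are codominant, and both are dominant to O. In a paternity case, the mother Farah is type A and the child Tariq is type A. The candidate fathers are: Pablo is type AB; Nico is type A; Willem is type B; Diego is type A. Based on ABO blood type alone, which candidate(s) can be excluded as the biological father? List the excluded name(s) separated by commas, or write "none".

A candidate is excluded only if no genotype consistent with his phenotype could produce a type A child with a type A mother.
Every candidate has at least one consistent genotype combination, so none can be excluded.

none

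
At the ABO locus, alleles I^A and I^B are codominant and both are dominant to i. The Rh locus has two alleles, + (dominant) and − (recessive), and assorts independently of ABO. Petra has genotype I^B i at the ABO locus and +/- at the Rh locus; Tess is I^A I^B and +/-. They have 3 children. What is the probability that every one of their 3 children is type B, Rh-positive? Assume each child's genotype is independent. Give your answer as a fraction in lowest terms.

27/512

ABO cross I^B i × I^A I^B → 1/4 A, 1/2 B, 1/4 AB.
Rh cross +/- × +/- → 3/4 Rh+, 1/4 Rh-; so P(type B, Rh-positive) = 1/2 × 3/4 = 3/8 per child.
All 3 independent: (3/8)^3 = 27/512.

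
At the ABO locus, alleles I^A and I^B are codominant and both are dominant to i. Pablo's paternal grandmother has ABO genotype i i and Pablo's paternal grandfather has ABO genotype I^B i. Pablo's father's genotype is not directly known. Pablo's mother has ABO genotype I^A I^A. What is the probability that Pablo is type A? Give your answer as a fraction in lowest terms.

Pablo's father's ABO genotype from i i × I^B i: 1/2 I^B i, 1/2 i i.
Crossing each possibility with the mother I^A I^A and summing P(type A): 1/2·1/2 + 1/2·1 = 3/4.

3/4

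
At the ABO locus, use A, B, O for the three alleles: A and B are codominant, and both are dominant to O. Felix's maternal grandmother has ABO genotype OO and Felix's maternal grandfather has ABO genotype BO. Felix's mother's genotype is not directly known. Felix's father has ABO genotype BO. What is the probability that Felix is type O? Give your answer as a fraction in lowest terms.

Felix's mother's ABO genotype from OO × BO: 1/2 BO, 1/2 OO.
Crossing each possibility with the father BO and summing P(type O): 1/2·1/4 + 1/2·1/2 = 3/8.

3/8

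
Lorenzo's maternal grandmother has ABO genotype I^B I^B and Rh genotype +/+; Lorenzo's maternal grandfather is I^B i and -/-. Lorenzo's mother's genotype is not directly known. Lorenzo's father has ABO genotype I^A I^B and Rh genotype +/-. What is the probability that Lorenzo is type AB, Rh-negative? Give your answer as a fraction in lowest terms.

3/32

Lorenzo's mother's ABO genotype from I^B I^B × I^B i: 1/2 I^B I^B, 1/2 I^B i.
Crossing each possibility with the father I^A I^B and summing P(type AB): 1/2·1/2 + 1/2·1/4 = 3/8.
Similarly for Rh via the mother's Rh distribution: P(Rh-) = 1/4.
Independent loci: 3/8 × 1/4 = 3/32.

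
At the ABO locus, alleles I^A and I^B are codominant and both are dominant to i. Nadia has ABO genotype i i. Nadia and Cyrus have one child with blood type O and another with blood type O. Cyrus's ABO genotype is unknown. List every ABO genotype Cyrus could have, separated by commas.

I^A i, I^B i, i i

For each candidate genotype of Cyrus, check whether crossing it with i i can produce every observed child phenotype.
  I^A I^A → possible child types {A} ✗
  I^A I^B → possible child types {A, B} ✗
  I^A i → possible child types {O, A} ✓
  I^B I^B → possible child types {B} ✗
  I^B i → possible child types {O, B} ✓
  i i → possible child types {O} ✓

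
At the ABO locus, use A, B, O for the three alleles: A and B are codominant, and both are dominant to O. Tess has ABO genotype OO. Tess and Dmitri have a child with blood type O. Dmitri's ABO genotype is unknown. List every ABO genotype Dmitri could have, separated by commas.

AO, BO, OO

For each candidate genotype of Dmitri, check whether crossing it with OO can produce every observed child phenotype.
  AA → possible child types {A} ✗
  AB → possible child types {A, B} ✗
  AO → possible child types {O, A} ✓
  BB → possible child types {B} ✗
  BO → possible child types {O, B} ✓
  OO → possible child types {O} ✓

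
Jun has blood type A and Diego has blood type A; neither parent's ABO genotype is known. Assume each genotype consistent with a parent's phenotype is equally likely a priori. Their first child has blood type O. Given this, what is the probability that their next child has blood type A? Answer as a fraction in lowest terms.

Possible genotypes: Jun ∈ {I^A I^A, I^A i}; Diego ∈ {I^A I^A, I^A i}.
Weight each parental genotype pair by prior × P(type-O child):
  I^A i × I^A i: posterior weight 1; P(next child type A) = 3/4.
Weighted sum = 3/4.

3/4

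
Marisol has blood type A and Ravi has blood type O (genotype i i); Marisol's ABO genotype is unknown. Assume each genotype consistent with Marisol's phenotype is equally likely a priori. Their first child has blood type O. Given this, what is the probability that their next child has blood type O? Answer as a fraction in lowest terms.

Possible genotypes: Marisol ∈ {I^A I^A, I^A i}; Ravi ∈ {i i}.
Weight each parental genotype pair by prior × P(type-O child):
  I^A i × i i: posterior weight 1; P(next child type O) = 1/2.
Weighted sum = 1/2.

1/2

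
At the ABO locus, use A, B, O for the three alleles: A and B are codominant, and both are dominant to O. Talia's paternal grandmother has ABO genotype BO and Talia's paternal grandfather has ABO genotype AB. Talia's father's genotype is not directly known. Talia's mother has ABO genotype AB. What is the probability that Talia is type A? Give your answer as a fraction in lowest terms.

Talia's father's ABO genotype from BO × AB: 1/4 AB, 1/4 AO, 1/4 BB, 1/4 BO.
Crossing each possibility with the mother AB and summing P(type A): 1/4·1/4 + 1/4·1/2 + 1/4·0 + 1/4·1/4 = 1/4.

1/4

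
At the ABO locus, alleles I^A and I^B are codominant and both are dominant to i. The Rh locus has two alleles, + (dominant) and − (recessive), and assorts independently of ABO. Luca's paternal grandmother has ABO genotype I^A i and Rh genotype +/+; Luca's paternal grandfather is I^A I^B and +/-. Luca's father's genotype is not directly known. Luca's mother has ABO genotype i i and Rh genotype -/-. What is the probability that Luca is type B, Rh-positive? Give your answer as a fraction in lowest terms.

3/16

Luca's father's ABO genotype from I^A i × I^A I^B: 1/4 I^A I^A, 1/4 I^A I^B, 1/4 I^A i, 1/4 I^B i.
Crossing each possibility with the mother i i and summing P(type B): 1/4·0 + 1/4·1/2 + 1/4·0 + 1/4·1/2 = 1/4.
Similarly for Rh via the father's Rh distribution: P(Rh+) = 3/4.
Independent loci: 1/4 × 3/4 = 3/16.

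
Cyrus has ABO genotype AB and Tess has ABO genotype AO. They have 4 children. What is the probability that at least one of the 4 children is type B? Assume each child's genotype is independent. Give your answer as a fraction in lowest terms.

175/256

ABO cross AB × AO → 1/2 A, 1/4 B, 1/4 AB.
So P(type B) = 1/4 per child.
P(none) = (3/4)^4 = 81/256; P(at least one) = 1 − 81/256 = 175/256.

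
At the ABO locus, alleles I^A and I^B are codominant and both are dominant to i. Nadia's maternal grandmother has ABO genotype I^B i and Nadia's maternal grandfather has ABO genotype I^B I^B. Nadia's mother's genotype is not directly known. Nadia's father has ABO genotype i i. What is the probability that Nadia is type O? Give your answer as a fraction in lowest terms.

1/4

Nadia's mother's ABO genotype from I^B i × I^B I^B: 1/2 I^B I^B, 1/2 I^B i.
Crossing each possibility with the father i i and summing P(type O): 1/2·0 + 1/2·1/2 = 1/4.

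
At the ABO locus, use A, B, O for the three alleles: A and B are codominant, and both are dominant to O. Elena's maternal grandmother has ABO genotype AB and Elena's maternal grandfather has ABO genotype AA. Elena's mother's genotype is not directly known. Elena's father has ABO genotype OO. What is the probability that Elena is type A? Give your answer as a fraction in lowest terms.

Elena's mother's ABO genotype from AB × AA: 1/2 AA, 1/2 AB.
Crossing each possibility with the father OO and summing P(type A): 1/2·1 + 1/2·1/2 = 3/4.

3/4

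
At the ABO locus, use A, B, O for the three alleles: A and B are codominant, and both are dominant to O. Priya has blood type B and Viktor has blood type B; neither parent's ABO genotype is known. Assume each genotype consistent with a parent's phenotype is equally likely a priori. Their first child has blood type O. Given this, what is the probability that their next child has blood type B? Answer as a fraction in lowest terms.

Possible genotypes: Priya ∈ {BB, BO}; Viktor ∈ {BB, BO}.
Weight each parental genotype pair by prior × P(type-O child):
  BO × BO: posterior weight 1; P(next child type B) = 3/4.
Weighted sum = 3/4.

3/4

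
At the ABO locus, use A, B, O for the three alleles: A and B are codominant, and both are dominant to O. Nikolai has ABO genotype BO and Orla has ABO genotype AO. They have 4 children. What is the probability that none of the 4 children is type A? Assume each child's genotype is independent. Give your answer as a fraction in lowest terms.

ABO cross BO × AO → 1/4 O, 1/4 A, 1/4 B, 1/4 AB.
So P(type A) = 1/4 per child.
P(not type A) = 3/4 for one child; (3/4)^4 = 81/256.

81/256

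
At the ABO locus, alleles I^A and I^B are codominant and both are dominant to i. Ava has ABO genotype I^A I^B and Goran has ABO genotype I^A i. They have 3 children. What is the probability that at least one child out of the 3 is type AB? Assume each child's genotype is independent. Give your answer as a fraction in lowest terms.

37/64

ABO cross I^A I^B × I^A i → 1/2 A, 1/4 B, 1/4 AB.
So P(type AB) = 1/4 per child.
P(none) = (3/4)^3 = 27/64; P(at least one) = 1 − 27/64 = 37/64.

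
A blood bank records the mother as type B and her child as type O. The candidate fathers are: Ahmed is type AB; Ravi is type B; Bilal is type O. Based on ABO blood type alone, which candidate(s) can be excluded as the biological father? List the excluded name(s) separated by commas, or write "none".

A candidate is excluded only if no genotype consistent with his phenotype could produce a type O child with a type B mother.
Ahmed (type AB): no genotype consistent with that phenotype can produce a type-O child with a type-B mother.

Ahmed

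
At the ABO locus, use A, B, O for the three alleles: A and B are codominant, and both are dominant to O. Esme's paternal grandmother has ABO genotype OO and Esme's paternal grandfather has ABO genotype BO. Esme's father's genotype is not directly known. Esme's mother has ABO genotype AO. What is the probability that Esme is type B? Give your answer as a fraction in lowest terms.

Esme's father's ABO genotype from OO × BO: 1/2 BO, 1/2 OO.
Crossing each possibility with the mother AO and summing P(type B): 1/2·1/4 + 1/2·0 = 1/8.

1/8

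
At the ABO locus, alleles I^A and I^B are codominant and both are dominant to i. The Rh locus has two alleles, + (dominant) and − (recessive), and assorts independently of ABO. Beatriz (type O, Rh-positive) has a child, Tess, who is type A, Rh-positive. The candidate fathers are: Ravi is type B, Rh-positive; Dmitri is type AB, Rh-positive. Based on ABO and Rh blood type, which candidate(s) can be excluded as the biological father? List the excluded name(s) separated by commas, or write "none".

A candidate is excluded only if no genotype consistent with his phenotype could produce a type A, Rh-positive child with a type O, Rh-positive mother.
Ravi (type B, Rh+): no genotype consistent with that phenotype can produce a type-A Rh+ child with a type-O mother.

Ravi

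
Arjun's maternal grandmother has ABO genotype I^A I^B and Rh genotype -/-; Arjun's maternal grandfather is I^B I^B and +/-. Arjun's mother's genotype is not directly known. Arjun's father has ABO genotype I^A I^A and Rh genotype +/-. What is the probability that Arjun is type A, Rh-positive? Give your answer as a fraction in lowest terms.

5/32

Arjun's mother's ABO genotype from I^A I^B × I^B I^B: 1/2 I^A I^B, 1/2 I^B I^B.
Crossing each possibility with the father I^A I^A and summing P(type A): 1/2·1/2 + 1/2·0 = 1/4.
Similarly for Rh via the mother's Rh distribution: P(Rh+) = 5/8.
Independent loci: 1/4 × 5/8 = 5/32.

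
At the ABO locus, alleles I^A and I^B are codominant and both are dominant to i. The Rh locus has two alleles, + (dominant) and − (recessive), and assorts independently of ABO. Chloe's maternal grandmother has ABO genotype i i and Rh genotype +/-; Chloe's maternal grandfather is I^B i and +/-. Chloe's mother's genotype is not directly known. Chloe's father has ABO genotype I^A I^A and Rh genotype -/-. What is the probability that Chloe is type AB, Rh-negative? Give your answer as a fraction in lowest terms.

Chloe's mother's ABO genotype from i i × I^B i: 1/2 I^B i, 1/2 i i.
Crossing each possibility with the father I^A I^A and summing P(type AB): 1/2·1/2 + 1/2·0 = 1/4.
Similarly for Rh via the mother's Rh distribution: P(Rh-) = 1/2.
Independent loci: 1/4 × 1/2 = 1/8.

1/8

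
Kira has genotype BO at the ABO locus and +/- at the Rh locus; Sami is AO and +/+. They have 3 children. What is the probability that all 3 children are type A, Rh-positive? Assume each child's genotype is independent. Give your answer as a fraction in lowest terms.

ABO cross BO × AO → 1/4 O, 1/4 A, 1/4 B, 1/4 AB.
Rh cross +/- × +/+ → 1 Rh+; so P(type A, Rh-positive) = 1/4 × 1 = 1/4 per child.
All 3 independent: (1/4)^3 = 1/64.

1/64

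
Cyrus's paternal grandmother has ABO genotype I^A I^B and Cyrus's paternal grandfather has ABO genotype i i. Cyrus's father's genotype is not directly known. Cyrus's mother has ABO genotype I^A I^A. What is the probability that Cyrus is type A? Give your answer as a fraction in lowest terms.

3/4

Cyrus's father's ABO genotype from I^A I^B × i i: 1/2 I^A i, 1/2 I^B i.
Crossing each possibility with the mother I^A I^A and summing P(type A): 1/2·1 + 1/2·1/2 = 3/4.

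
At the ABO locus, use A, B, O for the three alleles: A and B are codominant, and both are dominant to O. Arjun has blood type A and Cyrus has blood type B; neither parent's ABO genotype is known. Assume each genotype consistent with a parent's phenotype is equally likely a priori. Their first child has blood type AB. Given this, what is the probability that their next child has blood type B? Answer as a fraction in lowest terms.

5/36

Possible genotypes: Arjun ∈ {AA, AO}; Cyrus ∈ {BB, BO}.
Weight each parental genotype pair by prior × P(type-AB child):
  AA × BB: posterior weight 4/9; P(next child type B) = 0.
  AA × BO: posterior weight 2/9; P(next child type B) = 0.
  AO × BB: posterior weight 2/9; P(next child type B) = 1/2.
  AO × BO: posterior weight 1/9; P(next child type B) = 1/4.
Weighted sum = 5/36.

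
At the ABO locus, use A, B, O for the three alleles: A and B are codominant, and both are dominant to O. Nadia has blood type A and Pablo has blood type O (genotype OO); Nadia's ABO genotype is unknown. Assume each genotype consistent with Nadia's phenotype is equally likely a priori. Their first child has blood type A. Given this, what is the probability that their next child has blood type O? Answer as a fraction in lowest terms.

Possible genotypes: Nadia ∈ {AA, AO}; Pablo ∈ {OO}.
Weight each parental genotype pair by prior × P(type-A child):
  AA × OO: posterior weight 2/3; P(next child type O) = 0.
  AO × OO: posterior weight 1/3; P(next child type O) = 1/2.
Weighted sum = 1/6.

1/6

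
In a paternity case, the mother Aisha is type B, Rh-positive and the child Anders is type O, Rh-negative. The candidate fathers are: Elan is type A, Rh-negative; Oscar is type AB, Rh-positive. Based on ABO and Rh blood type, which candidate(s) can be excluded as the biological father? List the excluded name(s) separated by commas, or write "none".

A candidate is excluded only if no genotype consistent with his phenotype could produce a type O, Rh-negative child with a type B, Rh-positive mother.
Oscar (type AB, Rh+): no genotype consistent with that phenotype can produce a type-O Rh- child with a type-B mother.

Oscar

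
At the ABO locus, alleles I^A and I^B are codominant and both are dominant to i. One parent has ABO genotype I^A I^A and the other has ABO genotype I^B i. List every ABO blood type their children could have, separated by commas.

Gametes from I^A I^A × I^B i give offspring ABO genotypes I^A I^B, I^A i, i.e. phenotypes A, AB.

A, AB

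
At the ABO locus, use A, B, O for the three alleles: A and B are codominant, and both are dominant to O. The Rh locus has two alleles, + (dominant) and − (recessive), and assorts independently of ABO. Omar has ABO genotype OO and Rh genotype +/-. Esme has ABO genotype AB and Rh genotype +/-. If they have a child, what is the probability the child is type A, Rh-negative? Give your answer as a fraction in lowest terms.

1/8

ABO cross OO × AB → offspring phenotypes: 1/2 A, 1/2 B.
Rh cross +/- × +/- → 3/4 Rh+, 1/4 Rh-.
Independent loci: P(type A, Rh-negative) = 1/2 × 1/4 = 1/8.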